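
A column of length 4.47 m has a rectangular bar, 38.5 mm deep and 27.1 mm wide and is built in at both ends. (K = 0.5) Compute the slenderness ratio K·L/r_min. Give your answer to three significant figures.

For a rectangle r_min = b/√12 = 27.1/√12 = 7.823 mm
L_e = K·L = 0.5 × 4.47 m = 2.235 m = 2235.0 mm
λ = L_e / r_min = 2235.0 / 7.823 = 286

λ ≈ 286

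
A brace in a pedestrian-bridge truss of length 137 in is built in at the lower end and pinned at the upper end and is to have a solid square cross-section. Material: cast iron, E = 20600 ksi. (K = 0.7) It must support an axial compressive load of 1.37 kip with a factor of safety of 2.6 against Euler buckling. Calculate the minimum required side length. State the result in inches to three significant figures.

a ≈ 1.18 in

Required P_cr = n·P = 2.6 × 1.37 = 3.562 kip
L_e = K·L = 0.7 × 137 = 95.90 in
Required I = P_cr·L_e²/(π²E) = 3.562×10^3 × 95.90² / (π² × 2.06×10^7) = 0.1611 in⁴
Solid square: I = a⁴/12  ⇒  a = (12I)^(1/4) = (12×0.1611)^(1/4) = 1.18 in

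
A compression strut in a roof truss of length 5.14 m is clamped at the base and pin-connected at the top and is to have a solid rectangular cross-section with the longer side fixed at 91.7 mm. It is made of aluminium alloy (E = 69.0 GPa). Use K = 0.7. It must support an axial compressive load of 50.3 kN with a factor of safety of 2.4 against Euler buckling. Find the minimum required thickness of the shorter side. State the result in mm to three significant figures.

b ≈ 67.0 mm

Required P_cr = n·P = 2.4 × 50.3 = 120.7 kN
L_e = K·L = 0.7 × 5.14 = 3.598 m
Required I = P_cr·L_e²/(π²E) = 1.207×10^5 × 3.598² / (π² × 6.90×10^10) = 2.295×10^-6 m⁴
I_req = 2.295×10^6 mm⁴
Rectangle, weak axis: I_min = h·b³/12 with h = 91.7 mm fixed  ⇒  b = (12I/h)^(1/3) = 67.0 mm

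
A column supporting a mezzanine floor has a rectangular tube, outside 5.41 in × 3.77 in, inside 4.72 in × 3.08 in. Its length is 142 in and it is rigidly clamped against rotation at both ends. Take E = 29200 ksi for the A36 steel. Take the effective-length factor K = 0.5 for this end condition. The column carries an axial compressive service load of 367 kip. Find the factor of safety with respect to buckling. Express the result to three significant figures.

Weak-axis I_min = (h_o·b_o³ − h_i·b_i³)/12 with b_o = 3.77, b_i = 3.080 in (shorter outer/inner sides).
I_min = (5.41×3.77³ − 4.720×3.080³)/12 = 12.66 in⁴
Effective length L_e = K·L = 0.5 × 142 = 71.00 in
P_cr = π²EI / L_e² = π² × 29200×10³ × 12.66 / 71.00² = 7.240×10^5 lb
Factor of safety n = P_cr / P = 724.02 / 367 = 1.97

n ≈ 1.97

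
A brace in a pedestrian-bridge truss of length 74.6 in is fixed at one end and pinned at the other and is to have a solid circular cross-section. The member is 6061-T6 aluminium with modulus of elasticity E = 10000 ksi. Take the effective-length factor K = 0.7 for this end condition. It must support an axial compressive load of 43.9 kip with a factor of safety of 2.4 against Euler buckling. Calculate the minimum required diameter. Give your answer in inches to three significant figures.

Required P_cr = n·P = 2.4 × 43.9 = 105.4 kip
L_e = K·L = 0.7 × 74.6 = 52.22 in
Required I = P_cr·L_e²/(π²E) = 1.054×10^5 × 52.22² / (π² × 1.00×10^7) = 2.911 in⁴
Solid circle: I = πd⁴/64  ⇒  d = (64I/π)^(1/4) = (64×2.911/π)^(1/4) = 2.78 in

d ≈ 2.78 in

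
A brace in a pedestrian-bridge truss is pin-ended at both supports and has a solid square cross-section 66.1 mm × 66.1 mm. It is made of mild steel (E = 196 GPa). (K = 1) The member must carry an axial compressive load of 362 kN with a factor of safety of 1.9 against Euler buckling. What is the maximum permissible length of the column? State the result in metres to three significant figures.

L_max ≈ 2.12 m

I = a⁴/12 = 66.1⁴/12 = 1.591×10^6 mm⁴
I = 1.591×10^-6 m⁴
Required critical load P_cr = n·P = 1.9 × 362 = 687.8 kN = 6.878×10^5 N
From P_cr = π²EI/(K·L)²:  L = (1/K)·√(π²EI/P_cr) = (1/1)·√(π²×1.96×10^11×1.591×10^-6/6.878×10^5)
L = 2.12 m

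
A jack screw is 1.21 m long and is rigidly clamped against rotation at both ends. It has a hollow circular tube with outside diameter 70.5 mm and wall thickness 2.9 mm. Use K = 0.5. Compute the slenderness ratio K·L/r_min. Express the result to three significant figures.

λ ≈ 25.3

Inner diameter d_i = 70.5 − 2×2.9 = 64.70 mm
I = π(d_o⁴ − d_i⁴)/64 = π(70.5⁴ − 64.70⁴)/64 = 3.524×10^5 mm⁴
A = 615.9 mm²;  r_min = √(I/A) = √(3.524×10^5/615.9) = 23.92 mm
L_e = K·L = 0.5 × 1.21 m = 0.6050 m = 605.00 mm
λ = L_e / r_min = 605.00 / 23.92 = 25.3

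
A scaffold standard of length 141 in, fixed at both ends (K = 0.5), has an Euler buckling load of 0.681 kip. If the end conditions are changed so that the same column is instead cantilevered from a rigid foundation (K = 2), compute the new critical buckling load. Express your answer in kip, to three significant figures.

P_cr ∝ 1/K², so P_cr,new = P_cr,old × (K_old/K_new)² = 0.681 × (0.5/2)²
= 0.681 × 0.06250 = 0.0426 kip

P_cr ≈ 0.0426 kip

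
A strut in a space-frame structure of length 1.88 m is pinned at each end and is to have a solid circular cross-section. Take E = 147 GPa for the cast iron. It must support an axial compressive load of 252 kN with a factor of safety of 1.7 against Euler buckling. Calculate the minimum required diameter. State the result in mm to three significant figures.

Required P_cr = n·P = 1.7 × 252 = 428.4 kN
L_e = K·L = 1 × 1.88 = 1.880 m
Required I = P_cr·L_e²/(π²E) = 4.284×10^5 × 1.880² / (π² × 1.47×10^11) = 1.044×10^-6 m⁴
I_req = 1.044×10^6 mm⁴
Solid circle: I = πd⁴/64  ⇒  d = (64I/π)^(1/4) = (64×1.044×10^6/π)^(1/4) = 67.9 mm

d ≈ 67.9 mm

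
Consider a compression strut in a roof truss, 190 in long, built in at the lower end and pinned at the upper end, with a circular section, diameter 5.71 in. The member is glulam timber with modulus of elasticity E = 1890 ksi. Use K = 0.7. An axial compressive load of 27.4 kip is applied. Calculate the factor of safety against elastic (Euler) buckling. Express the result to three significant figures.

n ≈ 2.01

I = πd⁴/64 = π×5.71⁴/64 = 52.18 in⁴
Effective length L_e = K·L = 0.7 × 190 = 133.0 in
P_cr = π²EI / L_e² = π² × 1890×10³ × 52.18 / 133.0² = 5.503×10^4 lb
Factor of safety n = P_cr / P = 55.027 / 27.4 = 2.01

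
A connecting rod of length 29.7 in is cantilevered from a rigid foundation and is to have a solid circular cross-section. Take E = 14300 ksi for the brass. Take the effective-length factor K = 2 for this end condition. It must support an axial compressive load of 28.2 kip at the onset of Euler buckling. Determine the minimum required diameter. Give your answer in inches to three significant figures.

d ≈ 1.95 in

L_e = K·L = 2 × 29.7 = 59.40 in
Required I = P_cr·L_e²/(π²E) = 2.820×10^4 × 59.40² / (π² × 1.43×10^7) = 0.7050 in⁴
Solid circle: I = πd⁴/64  ⇒  d = (64I/π)^(1/4) = (64×0.7050/π)^(1/4) = 1.95 in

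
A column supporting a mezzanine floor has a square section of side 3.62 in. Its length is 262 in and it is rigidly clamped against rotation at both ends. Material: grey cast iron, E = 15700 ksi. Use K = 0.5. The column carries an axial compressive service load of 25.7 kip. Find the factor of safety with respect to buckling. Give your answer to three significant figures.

I = a⁴/12 = 3.62⁴/12 = 14.31 in⁴
Effective length L_e = K·L = 0.5 × 262 = 131.0 in
P_cr = π²EI / L_e² = π² × 15700×10³ × 14.31 / 131.0² = 1.292×10^5 lb
Factor of safety n = P_cr / P = 129.21 / 25.7 = 5.03

n ≈ 5.03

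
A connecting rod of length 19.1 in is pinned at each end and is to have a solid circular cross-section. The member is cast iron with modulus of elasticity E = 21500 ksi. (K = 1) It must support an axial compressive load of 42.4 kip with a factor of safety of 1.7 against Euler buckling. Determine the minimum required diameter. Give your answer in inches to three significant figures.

d ≈ 1.26 in

Required P_cr = n·P = 1.7 × 42.4 = 72.08 kip
L_e = K·L = 1 × 19.1 = 19.10 in
Required I = P_cr·L_e²/(π²E) = 7.208×10^4 × 19.10² / (π² × 2.15×10^7) = 0.1239 in⁴
Solid circle: I = πd⁴/64  ⇒  d = (64I/π)^(1/4) = (64×0.1239/π)^(1/4) = 1.26 in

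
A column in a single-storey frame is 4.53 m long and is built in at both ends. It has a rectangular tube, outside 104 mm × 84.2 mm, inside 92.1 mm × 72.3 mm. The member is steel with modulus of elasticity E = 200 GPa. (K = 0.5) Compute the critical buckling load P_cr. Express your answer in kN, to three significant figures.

P_cr ≈ 875 kN

Weak-axis I_min = (h_o·b_o³ − h_i·b_i³)/12 with b_o = 84.2, b_i = 72.30 mm (shorter outer/inner sides).
I_min = (104×84.2³ − 92.10×72.30³)/12 = 2.273×10^6 mm⁴
I = 2.273×10^6 mm⁴ = 2.273×10^-6 m⁴
Effective length L_e = K·L = 0.5 × 4.53 = 2.265 m
P_cr = π²EI / L_e² = π² × 200×10⁹ × 2.273×10^-6 / 2.265² = 8.745×10^5 N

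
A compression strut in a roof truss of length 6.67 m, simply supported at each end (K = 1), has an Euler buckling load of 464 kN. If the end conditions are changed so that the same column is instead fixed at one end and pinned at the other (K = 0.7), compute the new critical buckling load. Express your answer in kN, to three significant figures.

P_cr ≈ 947 kN

P_cr ∝ 1/K², so P_cr,new = P_cr,old × (K_old/K_new)² = 464 × (1/0.7)²
= 464 × 2.041 = 947 kN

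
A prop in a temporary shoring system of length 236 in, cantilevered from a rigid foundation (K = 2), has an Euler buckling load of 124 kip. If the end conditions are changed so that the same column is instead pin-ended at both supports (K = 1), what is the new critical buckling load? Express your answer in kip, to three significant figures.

P_cr ≈ 496 kip

P_cr ∝ 1/K², so P_cr,new = P_cr,old × (K_old/K_new)² = 124 × (2/1)²
= 124 × 4.000 = 496 kip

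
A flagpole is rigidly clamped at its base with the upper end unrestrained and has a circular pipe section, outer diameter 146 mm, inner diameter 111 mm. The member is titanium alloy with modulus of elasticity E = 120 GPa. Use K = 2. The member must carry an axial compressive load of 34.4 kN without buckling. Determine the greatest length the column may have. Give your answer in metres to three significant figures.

L_max ≈ 11.3 m

d_o = 146 mm, d_i = 111 mm
I = π(d_o⁴ − d_i⁴)/64 = π(146⁴ − 111.0⁴)/64 = 1.485×10^7 mm⁴
I = 1.485×10^-5 m⁴
At the buckling limit P_cr = P = 3.440×10^4 N
From P_cr = π²EI/(K·L)²:  L = (1/K)·√(π²EI/P_cr) = (1/2)·√(π²×1.20×10^11×1.485×10^-5/3.440×10^4)
L = 11.3 m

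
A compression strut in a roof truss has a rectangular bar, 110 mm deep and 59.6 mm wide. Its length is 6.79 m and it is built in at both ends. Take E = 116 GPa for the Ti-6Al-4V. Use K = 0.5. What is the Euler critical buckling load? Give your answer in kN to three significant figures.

P_cr ≈ 193 kN

Buckling occurs about the weak axis: I_min = h·b³/12 with b = 59.6 mm (the shorter side).
I_min = 110×59.6³/12 = 1.941×10^6 mm⁴
I = 1.941×10^6 mm⁴ = 1.941×10^-6 m⁴
Effective length L_e = K·L = 0.5 × 6.79 = 3.395 m
P_cr = π²EI / L_e² = π² × 116×10⁹ × 1.941×10^-6 / 3.395² = 1.928×10^5 N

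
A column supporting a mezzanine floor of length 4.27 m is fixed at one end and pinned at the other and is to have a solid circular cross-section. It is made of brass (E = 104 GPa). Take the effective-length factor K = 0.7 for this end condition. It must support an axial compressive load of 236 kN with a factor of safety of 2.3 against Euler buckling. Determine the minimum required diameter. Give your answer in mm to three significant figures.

d ≈ 99.0 mm

Required P_cr = n·P = 2.3 × 236 = 542.8 kN
L_e = K·L = 0.7 × 4.27 = 2.989 m
Required I = P_cr·L_e²/(π²E) = 5.428×10^5 × 2.989² / (π² × 1.04×10^11) = 4.725×10^-6 m⁴
I_req = 4.725×10^6 mm⁴
Solid circle: I = πd⁴/64  ⇒  d = (64I/π)^(1/4) = (64×4.725×10^6/π)^(1/4) = 99.0 mm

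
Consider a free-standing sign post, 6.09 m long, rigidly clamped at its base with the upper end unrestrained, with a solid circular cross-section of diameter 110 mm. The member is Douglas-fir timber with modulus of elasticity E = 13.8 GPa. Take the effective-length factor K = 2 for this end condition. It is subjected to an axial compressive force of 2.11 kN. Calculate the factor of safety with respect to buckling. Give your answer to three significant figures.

n ≈ 3.13

I = πd⁴/64 = π×110⁴/64 = 7.187×10^6 mm⁴
I = 7.187×10^6 mm⁴ = 7.187×10^-6 m⁴
Effective length L_e = K·L = 2 × 6.09 = 12.18 m
P_cr = π²EI / L_e² = π² × 13.8×10⁹ × 7.187×10^-6 / 12.18² = 6.598×10^3 N
Factor of safety n = P_cr / P = 6.5982 / 2.11 = 3.13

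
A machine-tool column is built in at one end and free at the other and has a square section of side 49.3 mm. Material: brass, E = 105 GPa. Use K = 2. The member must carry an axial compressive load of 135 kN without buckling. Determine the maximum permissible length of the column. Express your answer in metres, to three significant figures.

I = a⁴/12 = 49.3⁴/12 = 4.923×10^5 mm⁴
I = 4.923×10^-7 m⁴
At the buckling limit P_cr = P = 1.350×10^5 N
From P_cr = π²EI/(K·L)²:  L = (1/K)·√(π²EI/P_cr) = (1/2)·√(π²×1.05×10^11×4.923×10^-7/1.350×10^5)
L = 0.972 m

L_max ≈ 0.972 m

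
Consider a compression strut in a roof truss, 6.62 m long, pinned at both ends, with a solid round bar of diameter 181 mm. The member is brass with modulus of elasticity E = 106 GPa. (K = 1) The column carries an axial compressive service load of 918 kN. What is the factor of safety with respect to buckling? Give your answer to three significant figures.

n ≈ 1.37

I = πd⁴/64 = π×181⁴/64 = 5.268×10^7 mm⁴
I = 5.268×10^7 mm⁴ = 5.268×10^-5 m⁴
Effective length L_e = K·L = 1 × 6.62 = 6.620 m
P_cr = π²EI / L_e² = π² × 106×10⁹ × 5.268×10^-5 / 6.620² = 1.258×10^6 N
Factor of safety n = P_cr / P = 1257.7 / 918 = 1.37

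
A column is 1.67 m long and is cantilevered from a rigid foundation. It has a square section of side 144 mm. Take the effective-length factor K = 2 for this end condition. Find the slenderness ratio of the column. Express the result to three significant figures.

λ ≈ 80.3

For a square r = a/√12 = 144/√12 = 41.57 mm
L_e = K·L = 2 × 1.67 m = 3.340 m = 3340.0 mm
λ = L_e / r_min = 3340.0 / 41.57 = 80.3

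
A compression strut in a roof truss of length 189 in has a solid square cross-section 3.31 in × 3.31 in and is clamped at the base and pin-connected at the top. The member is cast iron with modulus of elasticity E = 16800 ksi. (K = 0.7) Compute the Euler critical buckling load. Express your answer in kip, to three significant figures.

I = a⁴/12 = 3.31⁴/12 = 10.00 in⁴
Effective length L_e = K·L = 0.7 × 189 = 132.3 in
P_cr = π²EI / L_e² = π² × 16800×10³ × 10.00 / 132.3² = 9.476×10^4 lb

P_cr ≈ 94.8 kip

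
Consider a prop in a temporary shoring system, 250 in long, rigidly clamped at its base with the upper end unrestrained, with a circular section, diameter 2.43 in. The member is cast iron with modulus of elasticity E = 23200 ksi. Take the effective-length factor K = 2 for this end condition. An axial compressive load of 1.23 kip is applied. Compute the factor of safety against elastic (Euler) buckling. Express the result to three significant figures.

n ≈ 1.27

I = πd⁴/64 = π×2.43⁴/64 = 1.712 in⁴
Effective length L_e = K·L = 2 × 250 = 500.0 in
P_cr = π²EI / L_e² = π² × 23200×10³ × 1.712 / 500.0² = 1.568×10^3 lb
Factor of safety n = P_cr / P = 1.5676 / 1.23 = 1.27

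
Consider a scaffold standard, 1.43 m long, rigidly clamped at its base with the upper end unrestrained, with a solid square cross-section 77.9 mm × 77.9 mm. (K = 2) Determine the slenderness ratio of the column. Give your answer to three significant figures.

λ ≈ 127

For a square r = a/√12 = 77.9/√12 = 22.49 mm
L_e = K·L = 2 × 1.43 m = 2.860 m = 2860.0 mm
λ = L_e / r_min = 2860.0 / 22.49 = 127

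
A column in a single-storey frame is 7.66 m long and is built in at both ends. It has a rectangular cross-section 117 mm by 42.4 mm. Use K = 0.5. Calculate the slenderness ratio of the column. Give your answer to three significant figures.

λ ≈ 313

Buckling occurs about the weak axis: I_min = h·b³/12 with b = 42.4 mm (the shorter side).
I_min = 117×42.4³/12 = 7.432×10^5 mm⁴
A = 4.961×10^3 mm²;  r_min = √(I/A) = √(7.432×10^5/4.961×10^3) = 12.24 mm
L_e = K·L = 0.5 × 7.66 m = 3.830 m = 3830.0 mm
λ = L_e / r_min = 3830.0 / 12.24 = 313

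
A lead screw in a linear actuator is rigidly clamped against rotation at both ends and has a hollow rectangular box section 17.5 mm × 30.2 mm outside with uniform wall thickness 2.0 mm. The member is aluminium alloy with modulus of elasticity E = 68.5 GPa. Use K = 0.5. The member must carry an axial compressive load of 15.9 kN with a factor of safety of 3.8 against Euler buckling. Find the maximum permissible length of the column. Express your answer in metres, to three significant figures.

Inner dimensions: h_i = 30.2 − 2×2.0 = 26.20 mm, b_i = 17.5 − 2×2.0 = 13.50 mm
Weak-axis I_min = (h_o·b_o³ − h_i·b_i³)/12 with b_o = 17.5, b_i = 13.50 mm (shorter outer/inner sides).
I_min = (30.2×17.5³ − 26.20×13.50³)/12 = 8.116×10^3 mm⁴
I = 8.116×10^-9 m⁴
Required critical load P_cr = n·P = 3.8 × 15.9 = 60.42 kN = 6.042×10^4 N
From P_cr = π²EI/(K·L)²:  L = (1/K)·√(π²EI/P_cr) = (1/0.5)·√(π²×6.85×10^10×8.116×10^-9/6.042×10^4)
L = 0.603 m

L_max ≈ 0.603 m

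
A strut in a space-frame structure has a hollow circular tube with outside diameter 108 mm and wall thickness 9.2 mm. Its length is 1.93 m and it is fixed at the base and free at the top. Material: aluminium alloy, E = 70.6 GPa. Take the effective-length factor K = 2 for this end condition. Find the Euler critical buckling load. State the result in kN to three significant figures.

Inner diameter d_i = 108 − 2×9.2 = 89.60 mm
I = π(d_o⁴ − d_i⁴)/64 = π(108⁴ − 89.60⁴)/64 = 3.515×10^6 mm⁴
I = 3.515×10^6 mm⁴ = 3.515×10^-6 m⁴
Effective length L_e = K·L = 2 × 1.93 = 3.860 m
P_cr = π²EI / L_e² = π² × 70.6×10⁹ × 3.515×10^-6 / 3.860² = 1.644×10^5 N

P_cr ≈ 164 kN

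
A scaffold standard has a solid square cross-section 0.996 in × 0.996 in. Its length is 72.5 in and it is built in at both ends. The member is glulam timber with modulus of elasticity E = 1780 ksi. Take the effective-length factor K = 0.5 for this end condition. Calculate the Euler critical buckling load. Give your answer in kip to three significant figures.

I = a⁴/12 = 0.996⁴/12 = 8.201×10^-2 in⁴
Effective length L_e = K·L = 0.5 × 72.5 = 36.25 in
P_cr = π²EI / L_e² = π² × 1780×10³ × 8.201×10^-2 / 36.25² = 1.096×10^3 lb

P_cr ≈ 1.10 kip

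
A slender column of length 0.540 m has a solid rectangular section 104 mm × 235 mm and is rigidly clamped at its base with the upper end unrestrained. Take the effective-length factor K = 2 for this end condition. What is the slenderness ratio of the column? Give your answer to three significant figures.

λ ≈ 36.0

For a rectangle r_min = b/√12 = 104/√12 = 30.02 mm
L_e = K·L = 2 × 0.540 m = 1.080 m = 1080.0 mm
λ = L_e / r_min = 1080.0 / 30.02 = 36.0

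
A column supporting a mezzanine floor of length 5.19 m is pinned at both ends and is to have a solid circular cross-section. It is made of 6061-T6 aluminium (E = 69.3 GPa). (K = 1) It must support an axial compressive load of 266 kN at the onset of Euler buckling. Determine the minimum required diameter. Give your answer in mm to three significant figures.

L_e = K·L = 1 × 5.19 = 5.190 m
Required I = P_cr·L_e²/(π²E) = 2.660×10^5 × 5.190² / (π² × 6.93×10^10) = 1.048×10^-5 m⁴
I_req = 1.048×10^7 mm⁴
Solid circle: I = πd⁴/64  ⇒  d = (64I/π)^(1/4) = (64×1.048×10^7/π)^(1/4) = 121 mm

d ≈ 121 mm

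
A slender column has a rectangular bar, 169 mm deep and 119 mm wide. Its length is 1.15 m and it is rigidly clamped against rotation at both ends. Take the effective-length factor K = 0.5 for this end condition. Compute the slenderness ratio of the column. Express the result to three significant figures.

λ ≈ 16.7

For a rectangle r_min = b/√12 = 119/√12 = 34.35 mm
L_e = K·L = 0.5 × 1.15 m = 0.5750 m = 575.00 mm
λ = L_e / r_min = 575.00 / 34.35 = 16.7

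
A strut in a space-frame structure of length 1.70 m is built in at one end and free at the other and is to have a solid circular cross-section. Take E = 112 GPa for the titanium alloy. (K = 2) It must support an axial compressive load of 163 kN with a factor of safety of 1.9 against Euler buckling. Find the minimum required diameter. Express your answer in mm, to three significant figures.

Required P_cr = n·P = 1.9 × 163 = 309.7 kN
L_e = K·L = 2 × 1.70 = 3.400 m
Required I = P_cr·L_e²/(π²E) = 3.097×10^5 × 3.400² / (π² × 1.12×10^11) = 3.239×10^-6 m⁴
I_req = 3.239×10^6 mm⁴
Solid circle: I = πd⁴/64  ⇒  d = (64I/π)^(1/4) = (64×3.239×10^6/π)^(1/4) = 90.1 mm

d ≈ 90.1 mm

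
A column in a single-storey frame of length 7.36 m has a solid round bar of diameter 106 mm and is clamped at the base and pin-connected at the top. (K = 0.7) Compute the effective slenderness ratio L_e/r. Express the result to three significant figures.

For a solid circle r = d/4 = 106/4 = 26.50 mm
L_e = K·L = 0.7 × 7.36 m = 5.152 m = 5152.0 mm
λ = L_e / r_min = 5152.0 / 26.50 = 194

λ ≈ 194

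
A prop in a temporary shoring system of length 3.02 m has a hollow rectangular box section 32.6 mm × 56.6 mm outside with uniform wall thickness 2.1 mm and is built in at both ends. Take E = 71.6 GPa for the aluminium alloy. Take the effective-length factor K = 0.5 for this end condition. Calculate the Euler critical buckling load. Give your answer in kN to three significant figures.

Inner dimensions: h_i = 56.6 − 2×2.1 = 52.40 mm, b_i = 32.6 − 2×2.1 = 28.40 mm
Weak-axis I_min = (h_o·b_o³ − h_i·b_i³)/12 with b_o = 32.6, b_i = 28.40 mm (shorter outer/inner sides).
I_min = (56.6×32.6³ − 52.40×28.40³)/12 = 6.339×10^4 mm⁴
I = 6.339×10^4 mm⁴ = 6.339×10^-8 m⁴
Effective length L_e = K·L = 0.5 × 3.02 = 1.510 m
P_cr = π²EI / L_e² = π² × 71.6×10⁹ × 6.339×10^-8 / 1.510² = 1.965×10^4 N

P_cr ≈ 19.6 kN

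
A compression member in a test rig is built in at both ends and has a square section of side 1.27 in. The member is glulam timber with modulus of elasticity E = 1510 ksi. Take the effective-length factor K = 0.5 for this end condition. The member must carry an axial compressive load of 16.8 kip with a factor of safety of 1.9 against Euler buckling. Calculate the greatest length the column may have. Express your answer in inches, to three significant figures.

L_max ≈ 20.1 in

I = a⁴/12 = 1.27⁴/12 = 0.2168 in⁴
Required critical load P_cr = n·P = 1.9 × 16.8 = 31.92 kip = 3.192×10^4 lb
From P_cr = π²EI/(K·L)²:  L = (1/K)·√(π²EI/P_cr) = (1/0.5)·√(π²×1.51×10^6×0.2168/3.192×10^4)
L = 20.1 in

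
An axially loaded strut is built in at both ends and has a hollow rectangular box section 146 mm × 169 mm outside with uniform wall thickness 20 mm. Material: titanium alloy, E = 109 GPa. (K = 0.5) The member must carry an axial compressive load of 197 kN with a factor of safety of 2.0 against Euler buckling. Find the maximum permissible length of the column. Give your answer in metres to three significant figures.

Inner dimensions: h_i = 169 − 2×20 = 129.0 mm, b_i = 146 − 2×20 = 106.0 mm
Weak-axis I_min = (h_o·b_o³ − h_i·b_i³)/12 with b_o = 146, b_i = 106.0 mm (shorter outer/inner sides).
I_min = (169×146³ − 129.0×106.0³)/12 = 3.103×10^7 mm⁴
I = 3.103×10^-5 m⁴
Required critical load P_cr = n·P = 2.0 × 197 = 394.0 kN = 3.940×10^5 N
From P_cr = π²EI/(K·L)²:  L = (1/K)·√(π²EI/P_cr) = (1/0.5)·√(π²×1.09×10^11×3.103×10^-5/3.940×10^5)
L = 18.4 m

L_max ≈ 18.4 m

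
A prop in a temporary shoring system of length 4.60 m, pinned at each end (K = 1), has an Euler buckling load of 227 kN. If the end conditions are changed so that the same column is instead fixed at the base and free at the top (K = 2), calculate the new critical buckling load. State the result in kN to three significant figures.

P_cr ≈ 56.8 kN

P_cr ∝ 1/K², so P_cr,new = P_cr,old × (K_old/K_new)² = 227 × (1/2)²
= 227 × 0.2500 = 56.8 kN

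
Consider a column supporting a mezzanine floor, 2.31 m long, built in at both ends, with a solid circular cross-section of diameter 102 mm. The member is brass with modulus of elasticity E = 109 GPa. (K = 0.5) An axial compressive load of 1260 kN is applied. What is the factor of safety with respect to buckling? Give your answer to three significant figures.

I = πd⁴/64 = π×102⁴/64 = 5.313×10^6 mm⁴
I = 5.313×10^6 mm⁴ = 5.313×10^-6 m⁴
Effective length L_e = K·L = 0.5 × 2.31 = 1.155 m
P_cr = π²EI / L_e² = π² × 109×10⁹ × 5.313×10^-6 / 1.155² = 4.285×10^6 N
Factor of safety n = P_cr / P = 4284.8 / 1260 = 3.40

n ≈ 3.40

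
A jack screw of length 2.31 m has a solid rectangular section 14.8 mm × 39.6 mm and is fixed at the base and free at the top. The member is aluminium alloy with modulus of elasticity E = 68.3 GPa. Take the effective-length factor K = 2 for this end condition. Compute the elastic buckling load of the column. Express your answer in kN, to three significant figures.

P_cr ≈ 0.338 kN

Buckling occurs about the weak axis: I_min = h·b³/12 with b = 14.8 mm (the shorter side).
I_min = 39.6×14.8³/12 = 1.070×10^4 mm⁴
I = 1.070×10^4 mm⁴ = 1.070×10^-8 m⁴
Effective length L_e = K·L = 2 × 2.31 = 4.620 m
P_cr = π²EI / L_e² = π² × 68.3×10⁹ × 1.070×10^-8 / 4.620² = 337.9 N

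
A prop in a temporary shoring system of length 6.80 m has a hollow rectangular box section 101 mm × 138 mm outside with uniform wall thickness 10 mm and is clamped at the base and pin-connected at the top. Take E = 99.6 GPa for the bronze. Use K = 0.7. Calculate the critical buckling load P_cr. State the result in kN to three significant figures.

P_cr ≈ 287 kN

Inner dimensions: h_i = 138 − 2×10 = 118.0 mm, b_i = 101 − 2×10 = 81.00 mm
Weak-axis I_min = (h_o·b_o³ − h_i·b_i³)/12 with b_o = 101, b_i = 81.00 mm (shorter outer/inner sides).
I_min = (138×101³ − 118.0×81.00³)/12 = 6.623×10^6 mm⁴
I = 6.623×10^6 mm⁴ = 6.623×10^-6 m⁴
Effective length L_e = K·L = 0.7 × 6.80 = 4.760 m
P_cr = π²EI / L_e² = π² × 99.6×10⁹ × 6.623×10^-6 / 4.760² = 2.873×10^5 N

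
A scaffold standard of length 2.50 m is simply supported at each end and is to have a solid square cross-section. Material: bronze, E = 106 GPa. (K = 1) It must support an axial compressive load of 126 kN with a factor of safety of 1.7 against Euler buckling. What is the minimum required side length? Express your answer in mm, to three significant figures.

a ≈ 62.6 mm

Required P_cr = n·P = 1.7 × 126 = 214.2 kN
L_e = K·L = 1 × 2.50 = 2.500 m
Required I = P_cr·L_e²/(π²E) = 2.142×10^5 × 2.500² / (π² × 1.06×10^11) = 1.280×10^-6 m⁴
I_req = 1.280×10^6 mm⁴
Solid square: I = a⁴/12  ⇒  a = (12I)^(1/4) = (12×1.280×10^6)^(1/4) = 62.6 mm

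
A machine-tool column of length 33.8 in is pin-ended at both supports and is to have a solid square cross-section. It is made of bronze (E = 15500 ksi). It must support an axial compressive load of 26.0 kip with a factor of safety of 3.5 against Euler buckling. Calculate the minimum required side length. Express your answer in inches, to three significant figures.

a ≈ 1.69 in

Required P_cr = n·P = 3.5 × 26.0 = 91.00 kip
L_e = K·L = 1 × 33.8 = 33.80 in
Required I = P_cr·L_e²/(π²E) = 9.100×10^4 × 33.80² / (π² × 1.55×10^7) = 0.6796 in⁴
Solid square: I = a⁴/12  ⇒  a = (12I)^(1/4) = (12×0.6796)^(1/4) = 1.69 in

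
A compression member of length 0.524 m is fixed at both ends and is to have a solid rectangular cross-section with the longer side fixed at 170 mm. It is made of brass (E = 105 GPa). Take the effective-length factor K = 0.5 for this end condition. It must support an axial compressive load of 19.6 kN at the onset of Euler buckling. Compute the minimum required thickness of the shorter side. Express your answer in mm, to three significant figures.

b ≈ 4.51 mm

L_e = K·L = 0.5 × 0.524 = 0.2620 m
Required I = P_cr·L_e²/(π²E) = 1.960×10^4 × 0.2620² / (π² × 1.05×10^11) = 1.298×10^-9 m⁴
I_req = 1.298×10^3 mm⁴
Rectangle, weak axis: I_min = h·b³/12 with h = 170 mm fixed  ⇒  b = (12I/h)^(1/3) = 4.51 mm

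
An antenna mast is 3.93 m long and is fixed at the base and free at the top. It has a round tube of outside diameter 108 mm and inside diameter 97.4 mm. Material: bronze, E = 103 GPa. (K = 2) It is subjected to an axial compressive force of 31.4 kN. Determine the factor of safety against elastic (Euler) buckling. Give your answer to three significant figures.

d_o = 108 mm, d_i = 97.4 mm
I = π(d_o⁴ − d_i⁴)/64 = π(108⁴ − 97.40⁴)/64 = 2.260×10^6 mm⁴
I = 2.260×10^6 mm⁴ = 2.260×10^-6 m⁴
Effective length L_e = K·L = 2 × 3.93 = 7.860 m
P_cr = π²EI / L_e² = π² × 103×10⁹ × 2.260×10^-6 / 7.860² = 3.720×10^4 N
Factor of safety n = P_cr / P = 37.196 / 31.4 = 1.18

n ≈ 1.18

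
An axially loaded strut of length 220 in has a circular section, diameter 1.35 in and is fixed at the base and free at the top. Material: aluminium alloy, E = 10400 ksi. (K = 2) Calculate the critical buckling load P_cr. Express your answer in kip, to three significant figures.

P_cr ≈ 0.0864 kip

I = πd⁴/64 = π×1.35⁴/64 = 0.1630 in⁴
Effective length L_e = K·L = 2 × 220 = 440.0 in
P_cr = π²EI / L_e² = π² × 10400×10³ × 0.1630 / 440.0² = 86.44 lb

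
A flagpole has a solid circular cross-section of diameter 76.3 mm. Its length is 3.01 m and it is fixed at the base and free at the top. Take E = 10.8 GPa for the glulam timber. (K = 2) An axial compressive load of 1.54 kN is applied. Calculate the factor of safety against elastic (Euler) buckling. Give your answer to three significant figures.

I = πd⁴/64 = π×76.3⁴/64 = 1.664×10^6 mm⁴
I = 1.664×10^6 mm⁴ = 1.664×10^-6 m⁴
Effective length L_e = K·L = 2 × 3.01 = 6.020 m
P_cr = π²EI / L_e² = π² × 10.8×10⁹ × 1.664×10^-6 / 6.020² = 4.893×10^3 N
Factor of safety n = P_cr / P = 4.8933 / 1.54 = 3.18

n ≈ 3.18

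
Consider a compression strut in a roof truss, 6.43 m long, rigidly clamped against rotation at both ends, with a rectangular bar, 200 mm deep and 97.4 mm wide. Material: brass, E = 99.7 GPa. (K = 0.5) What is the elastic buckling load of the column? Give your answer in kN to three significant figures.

P_cr ≈ 1470 kN

Buckling occurs about the weak axis: I_min = h·b³/12 with b = 97.4 mm (the shorter side).
I_min = 200×97.4³/12 = 1.540×10^7 mm⁴
I = 1.540×10^7 mm⁴ = 1.540×10^-5 m⁴
Effective length L_e = K·L = 0.5 × 6.43 = 3.215 m
P_cr = π²EI / L_e² = π² × 99.7×10⁹ × 1.540×10^-5 / 3.215² = 1.466×10^6 N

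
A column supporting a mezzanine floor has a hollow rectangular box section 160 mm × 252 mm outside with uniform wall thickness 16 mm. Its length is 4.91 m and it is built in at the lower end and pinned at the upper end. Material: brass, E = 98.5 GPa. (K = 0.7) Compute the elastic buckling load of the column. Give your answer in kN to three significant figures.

Inner dimensions: h_i = 252 − 2×16 = 220.0 mm, b_i = 160 − 2×16 = 128.0 mm
Weak-axis I_min = (h_o·b_o³ − h_i·b_i³)/12 with b_o = 160, b_i = 128.0 mm (shorter outer/inner sides).
I_min = (252×160³ − 220.0×128.0³)/12 = 4.757×10^7 mm⁴
I = 4.757×10^7 mm⁴ = 4.757×10^-5 m⁴
Effective length L_e = K·L = 0.7 × 4.91 = 3.437 m
P_cr = π²EI / L_e² = π² × 98.5×10⁹ × 4.757×10^-5 / 3.437² = 3.915×10^6 N

P_cr ≈ 3910 kN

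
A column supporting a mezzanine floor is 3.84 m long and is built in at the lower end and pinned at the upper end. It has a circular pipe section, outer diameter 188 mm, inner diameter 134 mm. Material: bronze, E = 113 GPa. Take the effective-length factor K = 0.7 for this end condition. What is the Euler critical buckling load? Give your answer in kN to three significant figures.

P_cr ≈ 7020 kN

d_o = 188 mm, d_i = 134 mm
I = π(d_o⁴ − d_i⁴)/64 = π(188⁴ − 134.0⁴)/64 = 4.549×10^7 mm⁴
I = 4.549×10^7 mm⁴ = 4.549×10^-5 m⁴
Effective length L_e = K·L = 0.7 × 3.84 = 2.688 m
P_cr = π²EI / L_e² = π² × 113×10⁹ × 4.549×10^-5 / 2.688² = 7.022×10^6 N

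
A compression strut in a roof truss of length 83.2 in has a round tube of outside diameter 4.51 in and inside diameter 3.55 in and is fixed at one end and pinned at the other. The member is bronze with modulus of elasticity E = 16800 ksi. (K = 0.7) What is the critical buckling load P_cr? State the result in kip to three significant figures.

P_cr ≈ 612 kip

d_o = 4.51 in, d_i = 3.55 in
I = π(d_o⁴ − d_i⁴)/64 = π(4.51⁴ − 3.550⁴)/64 = 12.51 in⁴
Effective length L_e = K·L = 0.7 × 83.2 = 58.24 in
P_cr = π²EI / L_e² = π² × 16800×10³ × 12.51 / 58.24² = 6.116×10^5 lb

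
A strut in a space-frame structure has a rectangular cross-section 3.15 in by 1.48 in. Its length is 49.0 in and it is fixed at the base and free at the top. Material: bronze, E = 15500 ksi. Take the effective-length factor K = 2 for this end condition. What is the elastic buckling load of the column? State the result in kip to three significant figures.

Buckling occurs about the weak axis: I_min = h·b³/12 with b = 1.48 in (the shorter side).
I_min = 3.15×1.48³/12 = 0.8510 in⁴
Effective length L_e = K·L = 2 × 49.0 = 98.00 in
P_cr = π²EI / L_e² = π² × 15500×10³ × 0.8510 / 98.00² = 1.355×10^4 lb

P_cr ≈ 13.6 kip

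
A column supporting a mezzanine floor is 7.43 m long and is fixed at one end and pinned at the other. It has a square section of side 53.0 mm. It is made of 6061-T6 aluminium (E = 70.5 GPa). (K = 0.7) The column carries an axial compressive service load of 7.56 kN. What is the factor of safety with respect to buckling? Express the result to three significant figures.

I = a⁴/12 = 53.0⁴/12 = 6.575×10^5 mm⁴
I = 6.575×10^5 mm⁴ = 6.575×10^-7 m⁴
Effective length L_e = K·L = 0.7 × 7.43 = 5.201 m
P_cr = π²EI / L_e² = π² × 70.5×10⁹ × 6.575×10^-7 / 5.201² = 1.691×10^4 N
Factor of safety n = P_cr / P = 16.914 / 7.56 = 2.24

n ≈ 2.24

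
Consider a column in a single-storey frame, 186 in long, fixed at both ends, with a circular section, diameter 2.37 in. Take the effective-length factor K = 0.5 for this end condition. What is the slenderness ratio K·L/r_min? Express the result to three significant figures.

λ ≈ 157

For a solid circle r = d/4 = 2.37/4 = 0.5925 in
L_e = K·L = 0.5 × 186 = 93.00 in
λ = L_e / r_min = 93.000 / 0.5925 = 157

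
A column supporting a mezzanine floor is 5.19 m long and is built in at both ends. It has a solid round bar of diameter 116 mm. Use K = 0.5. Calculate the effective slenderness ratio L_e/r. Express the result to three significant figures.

λ ≈ 89.5

For a solid circle r = d/4 = 116/4 = 29.00 mm
L_e = K·L = 0.5 × 5.19 m = 2.595 m = 2595.0 mm
λ = L_e / r_min = 2595.0 / 29.00 = 89.5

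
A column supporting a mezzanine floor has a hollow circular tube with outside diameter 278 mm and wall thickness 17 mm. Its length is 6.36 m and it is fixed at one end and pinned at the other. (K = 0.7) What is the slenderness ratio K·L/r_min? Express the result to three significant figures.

λ ≈ 48.1

Inner diameter d_i = 278 − 2×17 = 244.0 mm
I = π(d_o⁴ − d_i⁴)/64 = π(278⁴ − 244.0⁴)/64 = 1.192×10^8 mm⁴
A = 1.394×10^4 mm²;  r_min = √(I/A) = √(1.192×10^8/1.394×10^4) = 92.47 mm
L_e = K·L = 0.7 × 6.36 m = 4.452 m = 4452.0 mm
λ = L_e / r_min = 4452.0 / 92.47 = 48.1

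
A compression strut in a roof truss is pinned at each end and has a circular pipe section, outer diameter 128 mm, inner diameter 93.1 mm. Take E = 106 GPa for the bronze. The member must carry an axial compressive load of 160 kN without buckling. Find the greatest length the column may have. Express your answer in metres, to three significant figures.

L_max ≈ 7.88 m

d_o = 128 mm, d_i = 93.1 mm
I = π(d_o⁴ − d_i⁴)/64 = π(128⁴ − 93.10⁴)/64 = 9.489×10^6 mm⁴
I = 9.489×10^-6 m⁴
At the buckling limit P_cr = P = 1.600×10^5 N
From P_cr = π²EI/(K·L)²:  L = (1/K)·√(π²EI/P_cr) = (1/1)·√(π²×1.06×10^11×9.489×10^-6/1.600×10^5)
L = 7.88 m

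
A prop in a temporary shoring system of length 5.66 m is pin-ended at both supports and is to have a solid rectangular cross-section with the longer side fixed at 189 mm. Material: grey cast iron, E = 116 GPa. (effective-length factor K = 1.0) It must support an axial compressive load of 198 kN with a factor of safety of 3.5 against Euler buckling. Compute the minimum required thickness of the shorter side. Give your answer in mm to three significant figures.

Required P_cr = n·P = 3.5 × 198 = 693.0 kN
L_e = K·L = 1 × 5.66 = 5.660 m
Required I = P_cr·L_e²/(π²E) = 6.930×10^5 × 5.660² / (π² × 1.16×10^11) = 1.939×10^-5 m⁴
I_req = 1.939×10^7 mm⁴
Rectangle, weak axis: I_min = h·b³/12 with h = 189 mm fixed  ⇒  b = (12I/h)^(1/3) = 107 mm

b ≈ 107 mm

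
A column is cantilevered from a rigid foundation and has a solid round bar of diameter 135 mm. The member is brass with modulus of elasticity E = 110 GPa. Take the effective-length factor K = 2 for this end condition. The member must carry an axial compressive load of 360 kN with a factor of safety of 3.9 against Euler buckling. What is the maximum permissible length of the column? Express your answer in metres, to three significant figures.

L_max ≈ 1.78 m

I = πd⁴/64 = π×135⁴/64 = 1.630×10^7 mm⁴
I = 1.630×10^-5 m⁴
Required critical load P_cr = n·P = 3.9 × 360 = 1404 kN = 1.404×10^6 N
From P_cr = π²EI/(K·L)²:  L = (1/K)·√(π²EI/P_cr) = (1/2)·√(π²×1.10×10^11×1.630×10^-5/1.404×10^6)
L = 1.78 m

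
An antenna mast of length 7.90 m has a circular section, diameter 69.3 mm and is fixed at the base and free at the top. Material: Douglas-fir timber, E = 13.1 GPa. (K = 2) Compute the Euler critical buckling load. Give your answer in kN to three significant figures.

I = πd⁴/64 = π×69.3⁴/64 = 1.132×10^6 mm⁴
I = 1.132×10^6 mm⁴ = 1.132×10^-6 m⁴
Effective length L_e = K·L = 2 × 7.90 = 15.80 m
P_cr = π²EI / L_e² = π² × 13.1×10⁹ × 1.132×10^-6 / 15.80² = 586.4 N

P_cr ≈ 0.586 kN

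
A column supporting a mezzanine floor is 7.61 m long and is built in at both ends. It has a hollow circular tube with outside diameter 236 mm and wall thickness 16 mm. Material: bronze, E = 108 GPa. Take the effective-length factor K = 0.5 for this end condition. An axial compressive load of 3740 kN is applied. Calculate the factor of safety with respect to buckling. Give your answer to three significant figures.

Inner diameter d_i = 236 − 2×16 = 204.0 mm
I = π(d_o⁴ − d_i⁴)/64 = π(236⁴ − 204.0⁴)/64 = 6.726×10^7 mm⁴
I = 6.726×10^7 mm⁴ = 6.726×10^-5 m⁴
Effective length L_e = K·L = 0.5 × 7.61 = 3.805 m
P_cr = π²EI / L_e² = π² × 108×10⁹ × 6.726×10^-5 / 3.805² = 4.952×10^6 N
Factor of safety n = P_cr / P = 4951.7 / 3740 = 1.32

n ≈ 1.32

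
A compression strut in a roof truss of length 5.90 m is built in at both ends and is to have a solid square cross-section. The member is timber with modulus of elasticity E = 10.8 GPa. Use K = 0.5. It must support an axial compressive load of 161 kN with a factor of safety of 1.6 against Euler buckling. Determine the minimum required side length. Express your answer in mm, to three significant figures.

a ≈ 126 mm

Required P_cr = n·P = 1.6 × 161 = 257.6 kN
L_e = K·L = 0.5 × 5.90 = 2.950 m
Required I = P_cr·L_e²/(π²E) = 2.576×10^5 × 2.950² / (π² × 1.08×10^10) = 2.103×10^-5 m⁴
I_req = 2.103×10^7 mm⁴
Solid square: I = a⁴/12  ⇒  a = (12I)^(1/4) = (12×2.103×10^7)^(1/4) = 126 mm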